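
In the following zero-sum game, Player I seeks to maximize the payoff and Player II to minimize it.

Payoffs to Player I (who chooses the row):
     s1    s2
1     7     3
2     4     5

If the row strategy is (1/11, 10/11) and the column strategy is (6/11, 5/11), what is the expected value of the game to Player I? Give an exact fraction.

Against (6/11, 5/11), each row's expected payoff is 1: 57/11; 2: 49/11.
Taking the (1/11, 10/11)-weighted average: (1/11)·(57/11) + (10/11)·(49/11) = 547/121.

547/121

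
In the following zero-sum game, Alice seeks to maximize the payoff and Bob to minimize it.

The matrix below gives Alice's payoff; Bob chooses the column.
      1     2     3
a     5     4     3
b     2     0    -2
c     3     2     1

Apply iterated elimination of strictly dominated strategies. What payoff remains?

Row b is strictly dominated by row a (5>2, 4>0, 3>-2); eliminate b.
Column 2 is strictly dominated by 3 for Bob (3<4, 1<2); eliminate 2.
Row c is strictly dominated by row a (5>3, 3>1); eliminate c.
Column 1 is strictly dominated by 3 for Bob (3<5); eliminate 1.
Only (a, 3) remains, with payoff 3.

3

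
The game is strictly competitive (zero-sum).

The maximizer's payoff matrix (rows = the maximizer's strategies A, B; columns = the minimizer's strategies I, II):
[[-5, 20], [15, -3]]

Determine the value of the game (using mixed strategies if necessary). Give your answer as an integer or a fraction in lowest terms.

285/43

Row minima are -5 and -3, so the maximizer's maximin is -3; column maxima are 15 and 20, so the minimizer's minimax is 15. These differ, so the equilibrium is in mixed strategies.
Let the maximizer play A with probability p. The minimizer is indifferent when −5p + 15(1−p) = 20p − 3(1−p), giving p = 18/43.
Let the minimizer play I with probability q. The maximizer is indifferent when −5q + 20(1−q) = 15q − 3(1−q), giving q = 23/43.
The value is -5·(23/43) + (20)·(20/43) = 285/43.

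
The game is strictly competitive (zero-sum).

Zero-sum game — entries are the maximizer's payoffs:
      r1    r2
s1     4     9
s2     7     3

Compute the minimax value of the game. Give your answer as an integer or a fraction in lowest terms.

17/3

Row minima are 4 and 3, so the maximizer's maximin is 4; column maxima are 7 and 9, so the minimizer's minimax is 7. These differ, so the equilibrium is in mixed strategies.
Let the maximizer play s1 with probability p. The minimizer is indifferent when 4p + 7(1−p) = 9p + 3(1−p), giving p = 4/9.
Let the minimizer play r1 with probability q. The maximizer is indifferent when 4q + 9(1−q) = 7q + 3(1−q), giving q = 2/3.
The value is 4·(2/3) + (9)·(1/3) = 17/3.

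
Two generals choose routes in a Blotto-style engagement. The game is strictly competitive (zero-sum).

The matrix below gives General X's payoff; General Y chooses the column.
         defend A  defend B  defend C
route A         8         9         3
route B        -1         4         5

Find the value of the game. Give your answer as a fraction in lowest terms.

43/11

Column defend B is strictly dominated by defend A for General Y (it gives General X more in every row).
The remaining 2×2 game on (route A, route B) × (defend A, defend C) has no saddle point. Let General X play route A with probability p; indifference gives 8p − (1−p) = 3p + 5(1−p), so p = 6/11.
Similarly General Y's optimal q on defend A is 2/11, and the value is 8·(2/11) + (3)·(9/11) = 43/11.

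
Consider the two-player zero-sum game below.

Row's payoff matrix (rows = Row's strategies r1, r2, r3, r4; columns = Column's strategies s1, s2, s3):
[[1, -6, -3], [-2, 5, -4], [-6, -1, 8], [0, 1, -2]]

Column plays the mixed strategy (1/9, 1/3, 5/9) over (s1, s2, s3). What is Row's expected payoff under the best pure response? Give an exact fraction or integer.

r1: (1)·(1/9) + (-6)·(1/3) + (-3)·(5/9) = -32/9.
r2: (-2)·(1/9) + (5)·(1/3) + (-4)·(5/9) = -7/9.
r3: (-6)·(1/9) + (-1)·(1/3) + (8)·(5/9) = 31/9.
r4: (0)·(1/9) + (1)·(1/3) + (-2)·(5/9) = -7/9.
The best pure response is r3 with expected payoff 31/9.

31/9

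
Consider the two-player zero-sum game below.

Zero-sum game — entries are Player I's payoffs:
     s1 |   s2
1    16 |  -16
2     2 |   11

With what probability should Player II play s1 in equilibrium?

Row minima are -16 and 2, so Player I's maximin is 2; column maxima are 16 and 11, so Player II's minimax is 11. These differ, so the equilibrium is in mixed strategies.
Let Player II play s1 with probability q. Player I is indifferent when 16q − 16(1−q) = 2q + 11(1−q), giving q = 27/41.

27/41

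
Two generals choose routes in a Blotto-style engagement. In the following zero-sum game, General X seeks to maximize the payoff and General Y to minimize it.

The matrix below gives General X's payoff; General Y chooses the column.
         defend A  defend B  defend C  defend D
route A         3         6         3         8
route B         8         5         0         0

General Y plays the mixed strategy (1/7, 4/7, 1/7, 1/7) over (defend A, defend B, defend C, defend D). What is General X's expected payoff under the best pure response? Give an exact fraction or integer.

38/7

route A: (3)·(1/7) + (6)·(4/7) + (3)·(1/7) + (8)·(1/7) = 38/7.
route B: (8)·(1/7) + (5)·(4/7) + (0)·(1/7) + (0)·(1/7) = 4.
The best pure response is route A with expected payoff 38/7.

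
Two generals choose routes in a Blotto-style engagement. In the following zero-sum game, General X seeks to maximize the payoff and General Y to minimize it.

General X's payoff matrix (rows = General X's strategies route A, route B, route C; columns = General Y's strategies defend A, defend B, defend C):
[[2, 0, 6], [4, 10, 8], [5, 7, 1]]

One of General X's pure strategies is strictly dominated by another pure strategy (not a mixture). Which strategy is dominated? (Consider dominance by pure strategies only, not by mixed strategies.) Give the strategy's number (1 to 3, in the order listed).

Compare route A with route B: 4 > 2, 10 > 0, 8 > 6.
So route B strictly dominates route A for General X; route A is strictly dominated.

1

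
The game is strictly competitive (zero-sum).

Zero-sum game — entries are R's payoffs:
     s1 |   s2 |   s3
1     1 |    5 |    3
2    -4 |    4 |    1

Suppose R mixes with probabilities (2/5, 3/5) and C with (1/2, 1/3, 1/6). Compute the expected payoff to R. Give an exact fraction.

23/30

Against (1/2, 1/3, 1/6), each row's expected payoff is 1: 8/3; 2: -1/2.
Taking the (2/5, 3/5)-weighted average: (2/5)·(8/3) + (3/5)·(-1/2) = 23/30.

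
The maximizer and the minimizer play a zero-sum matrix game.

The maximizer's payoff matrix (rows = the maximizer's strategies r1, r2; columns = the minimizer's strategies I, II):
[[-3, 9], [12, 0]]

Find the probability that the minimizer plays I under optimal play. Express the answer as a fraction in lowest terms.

3/8

Row minima are -3 and 0, so the maximizer's maximin is 0; column maxima are 12 and 9, so the minimizer's minimax is 9. These differ, so the equilibrium is in mixed strategies.
Let the minimizer play I with probability q. The maximizer is indifferent when −3q + 9(1−q) = 12q, giving q = 3/8.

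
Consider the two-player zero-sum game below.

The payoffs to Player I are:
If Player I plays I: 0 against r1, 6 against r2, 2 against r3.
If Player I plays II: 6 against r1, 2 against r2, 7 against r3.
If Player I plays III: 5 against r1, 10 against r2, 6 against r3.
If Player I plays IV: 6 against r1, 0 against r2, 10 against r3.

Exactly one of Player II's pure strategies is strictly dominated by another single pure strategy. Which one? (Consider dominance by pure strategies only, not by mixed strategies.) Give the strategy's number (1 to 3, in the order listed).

Player II prefers columns that give Player I less. Compare r3 with r1: 0 < 2, 6 < 7, 5 < 6, 6 < 10.
So r1 strictly dominates r3 for Player II; r3 is strictly dominated.

3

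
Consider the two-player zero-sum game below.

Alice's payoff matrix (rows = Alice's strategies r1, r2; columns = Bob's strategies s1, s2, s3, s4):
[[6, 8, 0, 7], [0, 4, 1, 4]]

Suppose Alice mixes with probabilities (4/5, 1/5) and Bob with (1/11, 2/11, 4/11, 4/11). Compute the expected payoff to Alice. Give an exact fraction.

Against (1/11, 2/11, 4/11, 4/11), each row's expected payoff is r1: 50/11; r2: 28/11.
Taking the (4/5, 1/5)-weighted average: (4/5)·(50/11) + (1/5)·(28/11) = 228/55.

228/55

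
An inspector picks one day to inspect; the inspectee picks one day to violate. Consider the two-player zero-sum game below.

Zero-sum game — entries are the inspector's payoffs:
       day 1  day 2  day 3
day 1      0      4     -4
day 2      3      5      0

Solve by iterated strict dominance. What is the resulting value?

0

Row day 1 is strictly dominated by row day 2 (3>0, 5>4, 0>-4); eliminate day 1.
Column day 2 is strictly dominated by day 1 for the inspectee (3<5); eliminate day 2.
Column day 1 is strictly dominated by day 3 for the inspectee (0<3); eliminate day 1.
Only (day 2, day 3) remains, with payoff 0.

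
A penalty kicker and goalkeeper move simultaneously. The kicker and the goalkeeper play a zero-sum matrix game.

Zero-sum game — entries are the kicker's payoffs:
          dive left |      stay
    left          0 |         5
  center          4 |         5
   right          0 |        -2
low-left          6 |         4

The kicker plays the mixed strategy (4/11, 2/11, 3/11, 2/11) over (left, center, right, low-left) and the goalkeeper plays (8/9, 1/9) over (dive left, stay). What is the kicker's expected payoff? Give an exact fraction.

Against (8/9, 1/9), each row's expected payoff is left: 5/9; center: 37/9; right: -2/9; low-left: 52/9.
Taking the (4/11, 2/11, 3/11, 2/11)-weighted average: (4/11)·(5/9) + (2/11)·(37/9) + (3/11)·(-2/9) + (2/11)·(52/9) = 64/33.

64/33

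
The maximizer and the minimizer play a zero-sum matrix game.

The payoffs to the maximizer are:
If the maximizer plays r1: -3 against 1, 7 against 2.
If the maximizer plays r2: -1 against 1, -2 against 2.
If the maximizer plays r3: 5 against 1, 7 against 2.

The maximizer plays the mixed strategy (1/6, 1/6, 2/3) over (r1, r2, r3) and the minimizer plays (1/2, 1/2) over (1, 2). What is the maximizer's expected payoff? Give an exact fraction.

Against (1/2, 1/2), each row's expected payoff is r1: 2; r2: -3/2; r3: 6.
Taking the (1/6, 1/6, 2/3)-weighted average: (1/6)·(2) + (1/6)·(-3/2) + (2/3)·(6) = 49/12.

49/12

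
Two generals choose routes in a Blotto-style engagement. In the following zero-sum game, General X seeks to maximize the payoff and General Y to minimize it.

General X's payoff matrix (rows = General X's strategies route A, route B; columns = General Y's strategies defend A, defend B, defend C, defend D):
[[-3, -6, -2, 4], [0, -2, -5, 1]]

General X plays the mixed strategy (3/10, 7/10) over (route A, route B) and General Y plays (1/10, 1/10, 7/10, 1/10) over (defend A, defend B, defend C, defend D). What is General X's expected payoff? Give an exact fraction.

Against (1/10, 1/10, 7/10, 1/10), each row's expected payoff is route A: -19/10; route B: -18/5.
Taking the (3/10, 7/10)-weighted average: (3/10)·(-19/10) + (7/10)·(-18/5) = -309/100.

-309/100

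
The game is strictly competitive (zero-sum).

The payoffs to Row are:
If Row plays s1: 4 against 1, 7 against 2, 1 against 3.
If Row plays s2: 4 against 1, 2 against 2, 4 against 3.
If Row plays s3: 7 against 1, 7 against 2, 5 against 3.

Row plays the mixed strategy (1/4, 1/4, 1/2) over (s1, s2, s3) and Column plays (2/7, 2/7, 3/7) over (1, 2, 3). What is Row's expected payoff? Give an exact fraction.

135/28

Against (2/7, 2/7, 3/7), each row's expected payoff is s1: 25/7; s2: 24/7; s3: 43/7.
Taking the (1/4, 1/4, 1/2)-weighted average: (1/4)·(25/7) + (1/4)·(24/7) + (1/2)·(43/7) = 135/28.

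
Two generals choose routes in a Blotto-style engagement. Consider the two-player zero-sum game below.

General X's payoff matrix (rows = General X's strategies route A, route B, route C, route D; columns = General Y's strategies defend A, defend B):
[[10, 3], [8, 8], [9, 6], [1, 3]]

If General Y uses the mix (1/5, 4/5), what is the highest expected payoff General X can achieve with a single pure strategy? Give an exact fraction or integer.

8

route A: (10)·(1/5) + (3)·(4/5) = 22/5.
route B: (8)·(1/5) + (8)·(4/5) = 8.
route C: (9)·(1/5) + (6)·(4/5) = 33/5.
route D: (1)·(1/5) + (3)·(4/5) = 13/5.
The best pure response is route B with expected payoff 8.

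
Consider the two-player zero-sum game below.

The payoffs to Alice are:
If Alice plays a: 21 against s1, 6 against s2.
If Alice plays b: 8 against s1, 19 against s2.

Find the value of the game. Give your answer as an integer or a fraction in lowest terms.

Row minima are 6 and 8, so Alice's maximin is 8; column maxima are 21 and 19, so Bob's minimax is 19. These differ, so the equilibrium is in mixed strategies.
Let Alice play a with probability p. Bob is indifferent when 21p + 8(1−p) = 6p + 19(1−p), giving p = 11/26.
Let Bob play s1 with probability q. Alice is indifferent when 21q + 6(1−q) = 8q + 19(1−q), giving q = 1/2.
The value is 21·(1/2) + (6)·(1/2) = 27/2.

27/2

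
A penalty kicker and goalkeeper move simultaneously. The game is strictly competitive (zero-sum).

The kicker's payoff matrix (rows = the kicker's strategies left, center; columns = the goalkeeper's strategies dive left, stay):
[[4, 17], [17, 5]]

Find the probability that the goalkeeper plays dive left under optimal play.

Row minima are 4 and 5, so the kicker's maximin is 5; column maxima are 17 and 17, so the goalkeeper's minimax is 17. These differ, so the equilibrium is in mixed strategies.
Let the goalkeeper play dive left with probability q. The kicker is indifferent when 4q + 17(1−q) = 17q + 5(1−q), giving q = 12/25.

12/25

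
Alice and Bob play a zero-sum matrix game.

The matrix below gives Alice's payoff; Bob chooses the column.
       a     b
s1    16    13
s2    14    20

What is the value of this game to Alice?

Row minima are 13 and 14, so Alice's maximin is 14; column maxima are 16 and 20, so Bob's minimax is 16. These differ, so the equilibrium is in mixed strategies.
Let Alice play s1 with probability p. Bob is indifferent when 16p + 14(1−p) = 13p + 20(1−p), giving p = 2/3.
Let Bob play a with probability q. Alice is indifferent when 16q + 13(1−q) = 14q + 20(1−q), giving q = 7/9.
The value is 16·(7/9) + (13)·(2/9) = 46/3.

46/3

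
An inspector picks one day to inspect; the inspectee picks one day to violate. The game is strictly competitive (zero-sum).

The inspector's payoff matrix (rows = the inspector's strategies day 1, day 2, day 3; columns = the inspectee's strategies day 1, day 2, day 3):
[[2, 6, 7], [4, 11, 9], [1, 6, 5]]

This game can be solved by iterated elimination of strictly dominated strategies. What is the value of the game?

4

Row day 3 is strictly dominated by row day 2 (4>1, 11>6, 9>5); eliminate day 3.
Row day 1 is strictly dominated by row day 2 (4>2, 11>6, 9>7); eliminate day 1.
Column day 3 is strictly dominated by day 1 for the inspectee (4<9); eliminate day 3.
Column day 2 is strictly dominated by day 1 for the inspectee (4<11); eliminate day 2.
Only (day 2, day 1) remains, with payoff 4.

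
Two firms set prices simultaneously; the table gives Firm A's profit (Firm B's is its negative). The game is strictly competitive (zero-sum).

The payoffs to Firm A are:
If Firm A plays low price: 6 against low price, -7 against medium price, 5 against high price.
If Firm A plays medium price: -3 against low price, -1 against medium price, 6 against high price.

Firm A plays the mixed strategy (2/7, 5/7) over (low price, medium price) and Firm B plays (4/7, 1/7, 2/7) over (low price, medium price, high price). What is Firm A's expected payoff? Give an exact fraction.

Against (4/7, 1/7, 2/7), each row's expected payoff is low price: 27/7; medium price: -1/7.
Taking the (2/7, 5/7)-weighted average: (2/7)·(27/7) + (5/7)·(-1/7) = 1.

1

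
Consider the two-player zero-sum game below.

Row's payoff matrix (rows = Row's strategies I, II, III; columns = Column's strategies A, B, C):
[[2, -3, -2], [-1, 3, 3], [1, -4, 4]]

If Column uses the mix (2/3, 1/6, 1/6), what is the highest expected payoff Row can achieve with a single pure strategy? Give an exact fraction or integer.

I: (2)·(2/3) + (-3)·(1/6) + (-2)·(1/6) = 1/2.
II: (-1)·(2/3) + (3)·(1/6) + (3)·(1/6) = 1/3.
III: (1)·(2/3) + (-4)·(1/6) + (4)·(1/6) = 2/3.
The best pure response is III with expected payoff 2/3.

2/3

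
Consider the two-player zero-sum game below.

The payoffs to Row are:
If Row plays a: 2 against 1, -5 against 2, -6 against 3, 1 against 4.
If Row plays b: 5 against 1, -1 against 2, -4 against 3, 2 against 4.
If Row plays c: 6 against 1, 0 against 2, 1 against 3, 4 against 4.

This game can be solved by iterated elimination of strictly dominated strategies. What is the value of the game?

0

Column 1 is strictly dominated by 2 for Column (-5<2, -1<5, 0<6); eliminate 1.
Row b is strictly dominated by row c (0>-1, 1>-4, 4>2); eliminate b.
Row a is strictly dominated by row c (0>-5, 1>-6, 4>1); eliminate a.
Column 3 is strictly dominated by 2 for Column (0<1); eliminate 3.
Column 4 is strictly dominated by 2 for Column (0<4); eliminate 4.
Only (c, 2) remains, with payoff 0.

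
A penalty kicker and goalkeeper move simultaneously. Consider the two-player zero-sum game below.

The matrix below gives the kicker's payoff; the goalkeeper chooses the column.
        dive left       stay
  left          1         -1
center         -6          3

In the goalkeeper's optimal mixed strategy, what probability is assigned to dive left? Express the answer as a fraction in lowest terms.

4/11

Row minima are -1 and -6, so the kicker's maximin is -1; column maxima are 1 and 3, so the goalkeeper's minimax is 1. These differ, so the equilibrium is in mixed strategies.
Let the goalkeeper play dive left with probability q. The kicker is indifferent when q − (1−q) = −6q + 3(1−q), giving q = 4/11.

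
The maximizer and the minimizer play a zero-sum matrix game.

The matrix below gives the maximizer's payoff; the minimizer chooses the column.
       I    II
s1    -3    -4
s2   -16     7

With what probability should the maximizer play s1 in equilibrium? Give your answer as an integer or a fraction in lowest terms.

Row minima are -4 and -16, so the maximizer's maximin is -4; column maxima are -3 and 7, so the minimizer's minimax is -3. These differ, so the equilibrium is in mixed strategies.
Let the maximizer play s1 with probability p. The minimizer is indifferent when −3p − 16(1−p) = −4p + 7(1−p), giving p = 23/24.

23/24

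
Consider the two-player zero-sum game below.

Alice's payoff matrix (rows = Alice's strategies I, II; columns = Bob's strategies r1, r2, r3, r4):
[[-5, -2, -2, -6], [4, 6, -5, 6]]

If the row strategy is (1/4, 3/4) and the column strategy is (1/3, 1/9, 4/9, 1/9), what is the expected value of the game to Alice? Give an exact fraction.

Against (1/3, 1/9, 4/9, 1/9), each row's expected payoff is I: -31/9; II: 4/9.
Taking the (1/4, 3/4)-weighted average: (1/4)·(-31/9) + (3/4)·(4/9) = -19/36.

-19/36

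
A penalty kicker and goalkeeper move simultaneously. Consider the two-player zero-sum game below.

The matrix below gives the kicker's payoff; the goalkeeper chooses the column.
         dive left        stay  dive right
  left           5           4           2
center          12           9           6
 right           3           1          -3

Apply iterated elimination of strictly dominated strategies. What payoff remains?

6

Column dive left is strictly dominated by stay for the goalkeeper (4<5, 9<12, 1<3); eliminate dive left.
Column stay is strictly dominated by dive right for the goalkeeper (2<4, 6<9, -3<1); eliminate stay.
Row left is strictly dominated by row center (6>2); eliminate left.
Row right is strictly dominated by row center (6>-3); eliminate right.
Only (center, dive right) remains, with payoff 6.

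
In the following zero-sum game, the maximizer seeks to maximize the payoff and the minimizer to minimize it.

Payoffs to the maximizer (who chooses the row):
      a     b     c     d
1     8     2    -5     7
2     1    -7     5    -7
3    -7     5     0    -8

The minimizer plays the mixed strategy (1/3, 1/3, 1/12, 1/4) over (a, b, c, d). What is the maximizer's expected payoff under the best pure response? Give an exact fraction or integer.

1: (8)·(1/3) + (2)·(1/3) + (-5)·(1/12) + (7)·(1/4) = 14/3.
2: (1)·(1/3) + (-7)·(1/3) + (5)·(1/12) + (-7)·(1/4) = -10/3.
3: (-7)·(1/3) + (5)·(1/3) + (0)·(1/12) + (-8)·(1/4) = -8/3.
The best pure response is 1 with expected payoff 14/3.

14/3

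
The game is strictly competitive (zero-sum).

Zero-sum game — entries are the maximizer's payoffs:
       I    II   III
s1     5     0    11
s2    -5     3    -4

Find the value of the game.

Column III is strictly dominated by I for the minimizer (it gives the maximizer more in every row).
The remaining 2×2 game on (s1, s2) × (I, II) has no saddle point. Let the maximizer play s1 with probability p; indifference gives 5p − 5(1−p) = 3(1−p), so p = 8/13.
Similarly the minimizer's optimal q on I is 3/13, and the value is 5·(3/13) + (0)·(10/13) = 15/13.

15/13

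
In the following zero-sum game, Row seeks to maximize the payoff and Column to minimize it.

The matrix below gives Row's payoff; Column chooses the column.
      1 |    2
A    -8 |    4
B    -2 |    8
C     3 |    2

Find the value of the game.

Row A is strictly dominated by row B, so Row never plays it.
The remaining 2×2 game on (B, C) × (1, 2) has no saddle point. Let Row play B with probability p; indifference gives −2p + 3(1−p) = 8p + 2(1−p), so p = 1/11.
Similarly Column's optimal q on 1 is 6/11, and the value is -2·(6/11) + (8)·(5/11) = 28/11.

28/11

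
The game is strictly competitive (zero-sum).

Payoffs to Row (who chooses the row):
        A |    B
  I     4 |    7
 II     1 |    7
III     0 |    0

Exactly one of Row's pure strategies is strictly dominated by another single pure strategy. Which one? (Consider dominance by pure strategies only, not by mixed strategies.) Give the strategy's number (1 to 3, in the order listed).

3

Compare III with I: 4 > 0, 7 > 0.
So I strictly dominates III for Row; III is strictly dominated.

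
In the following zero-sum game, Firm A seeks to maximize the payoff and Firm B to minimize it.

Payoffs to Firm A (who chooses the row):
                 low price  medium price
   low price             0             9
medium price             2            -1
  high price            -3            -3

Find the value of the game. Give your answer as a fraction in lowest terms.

3/2

Row high price is strictly dominated by row medium price, so Firm A never plays it.
The remaining 2×2 game on (low price, medium price) × (low price, medium price) has no saddle point. Let Firm A play low price with probability p; indifference gives 2(1−p) = 9p − (1−p), so p = 1/4.
Similarly Firm B's optimal q on low price is 5/6, and the value is 0·(5/6) + (9)·(1/6) = 3/2.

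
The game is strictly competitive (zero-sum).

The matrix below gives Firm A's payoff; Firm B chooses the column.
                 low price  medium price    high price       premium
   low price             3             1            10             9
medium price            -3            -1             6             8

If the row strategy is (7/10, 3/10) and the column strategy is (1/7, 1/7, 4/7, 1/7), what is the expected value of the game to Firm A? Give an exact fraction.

Against (1/7, 1/7, 4/7, 1/7), each row's expected payoff is low price: 53/7; medium price: 4.
Taking the (7/10, 3/10)-weighted average: (7/10)·(53/7) + (3/10)·(4) = 13/2.

13/2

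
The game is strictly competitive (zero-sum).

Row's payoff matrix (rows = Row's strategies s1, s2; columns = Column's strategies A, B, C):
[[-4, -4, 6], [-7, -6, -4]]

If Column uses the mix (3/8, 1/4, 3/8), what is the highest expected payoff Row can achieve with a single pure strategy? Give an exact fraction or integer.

s1: (-4)·(3/8) + (-4)·(1/4) + (6)·(3/8) = -1/4.
s2: (-7)·(3/8) + (-6)·(1/4) + (-4)·(3/8) = -45/8.
The best pure response is s1 with expected payoff -1/4.

-1/4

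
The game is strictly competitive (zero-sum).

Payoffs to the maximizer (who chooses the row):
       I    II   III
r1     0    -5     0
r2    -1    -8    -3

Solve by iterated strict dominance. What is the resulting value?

Column III is strictly dominated by II for the minimizer (-5<0, -8<-3); eliminate III.
Column I is strictly dominated by II for the minimizer (-5<0, -8<-1); eliminate I.
Row r2 is strictly dominated by row r1 (-5>-8); eliminate r2.
Only (r1, II) remains, with payoff -5.

-5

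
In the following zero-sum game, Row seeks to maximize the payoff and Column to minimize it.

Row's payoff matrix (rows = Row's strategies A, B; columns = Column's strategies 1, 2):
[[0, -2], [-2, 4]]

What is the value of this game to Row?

-1/2

Row minima are -2 and -2, so Row's maximin is -2; column maxima are 0 and 4, so Column's minimax is 0. These differ, so the equilibrium is in mixed strategies.
Let Row play A with probability p. Column is indifferent when −2(1−p) = −2p + 4(1−p), giving p = 3/4.
Let Column play 1 with probability q. Row is indifferent when −2(1−q) = −2q + 4(1−q), giving q = 3/4.
The value is 0·(3/4) + (-2)·(1/4) = -1/2.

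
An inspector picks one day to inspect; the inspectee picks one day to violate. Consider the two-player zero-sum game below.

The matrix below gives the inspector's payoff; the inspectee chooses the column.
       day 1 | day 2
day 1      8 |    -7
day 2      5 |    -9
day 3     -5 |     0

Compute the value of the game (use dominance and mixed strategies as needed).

Row day 2 is strictly dominated by row day 1, so the inspector never plays it.
The remaining 2×2 game on (day 1, day 3) × (day 1, day 2) has no saddle point. Let the inspector play day 1 with probability p; indifference gives 8p − 5(1−p) = −7p, so p = 1/4.
Similarly the inspectee's optimal q on day 1 is 7/20, and the value is 8·(7/20) + (-7)·(13/20) = -7/4.

-7/4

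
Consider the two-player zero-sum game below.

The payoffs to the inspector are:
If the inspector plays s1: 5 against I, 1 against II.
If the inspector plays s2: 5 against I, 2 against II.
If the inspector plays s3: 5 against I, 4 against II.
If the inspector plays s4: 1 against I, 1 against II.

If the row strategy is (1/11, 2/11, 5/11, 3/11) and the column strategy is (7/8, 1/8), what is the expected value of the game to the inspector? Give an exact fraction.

Against (7/8, 1/8), each row's expected payoff is s1: 9/2; s2: 37/8; s3: 39/8; s4: 1.
Taking the (1/11, 2/11, 5/11, 3/11)-weighted average: (1/11)·(9/2) + (2/11)·(37/8) + (5/11)·(39/8) + (3/11)·(1) = 329/88.

329/88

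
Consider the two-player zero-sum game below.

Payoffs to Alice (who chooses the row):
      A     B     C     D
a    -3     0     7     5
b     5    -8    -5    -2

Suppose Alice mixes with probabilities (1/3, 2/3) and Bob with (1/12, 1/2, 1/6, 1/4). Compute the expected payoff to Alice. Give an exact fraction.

-23/9

Against (1/12, 1/2, 1/6, 1/4), each row's expected payoff is a: 13/6; b: -59/12.
Taking the (1/3, 2/3)-weighted average: (1/3)·(13/6) + (2/3)·(-59/12) = -23/9.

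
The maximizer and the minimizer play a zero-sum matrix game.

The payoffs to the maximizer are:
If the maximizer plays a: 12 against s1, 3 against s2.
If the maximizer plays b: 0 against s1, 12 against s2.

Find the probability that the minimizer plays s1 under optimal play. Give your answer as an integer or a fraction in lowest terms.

Row minima are 3 and 0, so the maximizer's maximin is 3; column maxima are 12 and 12, so the minimizer's minimax is 12. These differ, so the equilibrium is in mixed strategies.
Let the minimizer play s1 with probability q. The maximizer is indifferent when 12q + 3(1−q) = 12(1−q), giving q = 3/7.

3/7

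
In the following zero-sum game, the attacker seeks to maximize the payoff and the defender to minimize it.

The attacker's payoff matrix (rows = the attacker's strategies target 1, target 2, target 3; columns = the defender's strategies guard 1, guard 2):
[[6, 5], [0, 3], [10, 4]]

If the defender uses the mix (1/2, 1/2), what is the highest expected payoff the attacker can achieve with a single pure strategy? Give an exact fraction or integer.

target 1: (6)·(1/2) + (5)·(1/2) = 11/2.
target 2: (0)·(1/2) + (3)·(1/2) = 3/2.
target 3: (10)·(1/2) + (4)·(1/2) = 7.
The best pure response is target 3 with expected payoff 7.

7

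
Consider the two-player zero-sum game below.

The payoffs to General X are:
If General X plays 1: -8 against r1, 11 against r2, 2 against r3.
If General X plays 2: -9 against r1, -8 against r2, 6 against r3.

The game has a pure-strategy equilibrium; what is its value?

-8

Row minima: -8, -9 → General X's maximin is -8.
Column maxima: -8, 11, 6 → General Y's minimax is -8.
They coincide at (1, r1), so the value is -8.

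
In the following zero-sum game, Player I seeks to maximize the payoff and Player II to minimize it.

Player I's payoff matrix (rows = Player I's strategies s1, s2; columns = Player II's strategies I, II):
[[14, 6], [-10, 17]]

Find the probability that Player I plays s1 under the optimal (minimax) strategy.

27/35

Row minima are 6 and -10, so Player I's maximin is 6; column maxima are 14 and 17, so Player II's minimax is 14. These differ, so the equilibrium is in mixed strategies.
Let Player I play s1 with probability p. Player II is indifferent when 14p − 10(1−p) = 6p + 17(1−p), giving p = 27/35.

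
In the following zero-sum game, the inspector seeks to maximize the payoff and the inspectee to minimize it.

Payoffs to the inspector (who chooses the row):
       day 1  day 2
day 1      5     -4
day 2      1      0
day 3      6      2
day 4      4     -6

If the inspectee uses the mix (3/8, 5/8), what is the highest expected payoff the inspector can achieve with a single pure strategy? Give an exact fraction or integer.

7/2

day 1: (5)·(3/8) + (-4)·(5/8) = -5/8.
day 2: (1)·(3/8) + (0)·(5/8) = 3/8.
day 3: (6)·(3/8) + (2)·(5/8) = 7/2.
day 4: (4)·(3/8) + (-6)·(5/8) = -9/4.
The best pure response is day 3 with expected payoff 7/2.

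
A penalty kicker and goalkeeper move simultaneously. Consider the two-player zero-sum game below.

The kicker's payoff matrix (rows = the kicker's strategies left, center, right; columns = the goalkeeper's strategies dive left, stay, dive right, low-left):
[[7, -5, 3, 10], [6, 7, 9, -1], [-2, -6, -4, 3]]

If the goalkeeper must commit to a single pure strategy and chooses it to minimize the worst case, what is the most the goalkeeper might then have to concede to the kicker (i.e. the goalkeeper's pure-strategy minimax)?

7

The worst case (largest entry) in each column is dive left: 7, stay: 7, dive right: 9, low-left: 10.
The best (smallest) of these is 7.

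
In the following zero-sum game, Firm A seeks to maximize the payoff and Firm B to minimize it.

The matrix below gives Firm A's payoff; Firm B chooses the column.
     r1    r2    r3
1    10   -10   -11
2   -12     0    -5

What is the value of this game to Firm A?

Column r2 is strictly dominated by r3 for Firm B (it gives Firm A more in every row).
The remaining 2×2 game on (1, 2) × (r1, r3) has no saddle point. Let Firm A play 1 with probability p; indifference gives 10p − 12(1−p) = −11p − 5(1−p), so p = 1/4.
Similarly Firm B's optimal q on r1 is 3/14, and the value is 10·(3/14) + (-11)·(11/14) = -13/2.

-13/2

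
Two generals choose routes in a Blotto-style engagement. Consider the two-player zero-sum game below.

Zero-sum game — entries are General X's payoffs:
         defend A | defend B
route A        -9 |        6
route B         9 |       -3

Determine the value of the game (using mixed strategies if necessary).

1

Row minima are -9 and -3, so General X's maximin is -3; column maxima are 9 and 6, so General Y's minimax is 6. These differ, so the equilibrium is in mixed strategies.
Let General X play route A with probability p. General Y is indifferent when −9p + 9(1−p) = 6p − 3(1−p), giving p = 4/9.
Let General Y play defend A with probability q. General X is indifferent when −9q + 6(1−q) = 9q − 3(1−q), giving q = 1/3.
The value is -9·(1/3) + (6)·(2/3) = 1.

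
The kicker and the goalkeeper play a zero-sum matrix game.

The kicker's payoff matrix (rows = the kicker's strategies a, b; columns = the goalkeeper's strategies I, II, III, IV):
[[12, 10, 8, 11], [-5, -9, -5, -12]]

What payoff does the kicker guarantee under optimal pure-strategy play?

8

Row minima: 8, -12 → the kicker's maximin is 8.
Column maxima: 12, 10, 8, 11 → the goalkeeper's minimax is 8.
They coincide at (a, III), so the value is 8.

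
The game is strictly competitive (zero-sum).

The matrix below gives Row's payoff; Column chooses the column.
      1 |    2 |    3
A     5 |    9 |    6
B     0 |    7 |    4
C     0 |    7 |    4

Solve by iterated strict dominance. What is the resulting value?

5

Column 3 is strictly dominated by 1 for Column (5<6, 0<4, 0<4); eliminate 3.
Row C is strictly dominated by row A (5>0, 9>7); eliminate C.
Row B is strictly dominated by row A (5>0, 9>7); eliminate B.
Column 2 is strictly dominated by 1 for Column (5<9); eliminate 2.
Only (A, 1) remains, with payoff 5.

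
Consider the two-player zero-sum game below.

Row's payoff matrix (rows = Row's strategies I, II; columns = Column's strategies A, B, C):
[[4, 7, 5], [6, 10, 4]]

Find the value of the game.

Column B is strictly dominated by A for Column (it gives Row more in every row).
The remaining 2×2 game on (I, II) × (A, C) has no saddle point. Let Row play I with probability p; indifference gives 4p + 6(1−p) = 5p + 4(1−p), so p = 2/3.
Similarly Column's optimal q on A is 1/3, and the value is 4·(1/3) + (5)·(2/3) = 14/3.

14/3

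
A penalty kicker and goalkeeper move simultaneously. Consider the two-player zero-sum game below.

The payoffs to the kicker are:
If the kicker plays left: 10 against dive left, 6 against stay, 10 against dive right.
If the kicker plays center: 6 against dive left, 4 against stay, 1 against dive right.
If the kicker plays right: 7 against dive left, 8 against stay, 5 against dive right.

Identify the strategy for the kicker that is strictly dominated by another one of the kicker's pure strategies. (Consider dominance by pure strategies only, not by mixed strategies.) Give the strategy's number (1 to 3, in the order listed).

Compare center with left: 10 > 6, 6 > 4, 10 > 1.
So left strictly dominates center for the kicker; center is strictly dominated.

2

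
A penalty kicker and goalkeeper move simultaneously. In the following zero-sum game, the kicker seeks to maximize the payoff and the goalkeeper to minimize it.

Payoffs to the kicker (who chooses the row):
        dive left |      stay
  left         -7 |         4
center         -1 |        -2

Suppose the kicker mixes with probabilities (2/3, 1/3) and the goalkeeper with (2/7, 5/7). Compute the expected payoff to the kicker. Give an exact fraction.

0

Against (2/7, 5/7), each row's expected payoff is left: 6/7; center: -12/7.
Taking the (2/3, 1/3)-weighted average: (2/3)·(6/7) + (1/3)·(-12/7) = 0.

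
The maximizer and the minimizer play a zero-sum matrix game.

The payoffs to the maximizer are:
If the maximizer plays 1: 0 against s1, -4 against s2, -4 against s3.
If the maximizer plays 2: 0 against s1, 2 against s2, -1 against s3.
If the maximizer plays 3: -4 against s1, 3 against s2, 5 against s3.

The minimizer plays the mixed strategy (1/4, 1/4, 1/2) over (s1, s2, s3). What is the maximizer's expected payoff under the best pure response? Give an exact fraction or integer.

9/4

1: (0)·(1/4) + (-4)·(1/4) + (-4)·(1/2) = -3.
2: (0)·(1/4) + (2)·(1/4) + (-1)·(1/2) = 0.
3: (-4)·(1/4) + (3)·(1/4) + (5)·(1/2) = 9/4.
The best pure response is 3 with expected payoff 9/4.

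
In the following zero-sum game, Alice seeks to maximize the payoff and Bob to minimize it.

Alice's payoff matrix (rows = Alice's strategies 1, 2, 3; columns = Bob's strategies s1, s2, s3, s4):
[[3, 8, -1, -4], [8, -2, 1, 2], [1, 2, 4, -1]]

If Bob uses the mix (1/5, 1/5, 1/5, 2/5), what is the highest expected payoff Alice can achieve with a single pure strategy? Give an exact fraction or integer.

1: (3)·(1/5) + (8)·(1/5) + (-1)·(1/5) + (-4)·(2/5) = 2/5.
2: (8)·(1/5) + (-2)·(1/5) + (1)·(1/5) + (2)·(2/5) = 11/5.
3: (1)·(1/5) + (2)·(1/5) + (4)·(1/5) + (-1)·(2/5) = 1.
The best pure response is 2 with expected payoff 11/5.

11/5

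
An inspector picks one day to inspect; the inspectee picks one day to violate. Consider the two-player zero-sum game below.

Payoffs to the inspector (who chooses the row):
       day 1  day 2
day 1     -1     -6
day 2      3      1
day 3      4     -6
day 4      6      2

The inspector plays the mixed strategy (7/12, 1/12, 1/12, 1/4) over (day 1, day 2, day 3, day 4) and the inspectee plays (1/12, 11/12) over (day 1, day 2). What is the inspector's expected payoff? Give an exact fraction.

Against (1/12, 11/12), each row's expected payoff is day 1: -67/12; day 2: 7/6; day 3: -31/6; day 4: 7/3.
Taking the (7/12, 1/12, 1/12, 1/4)-weighted average: (7/12)·(-67/12) + (1/12)·(7/6) + (1/12)·(-31/6) + (1/4)·(7/3) = -433/144.

-433/144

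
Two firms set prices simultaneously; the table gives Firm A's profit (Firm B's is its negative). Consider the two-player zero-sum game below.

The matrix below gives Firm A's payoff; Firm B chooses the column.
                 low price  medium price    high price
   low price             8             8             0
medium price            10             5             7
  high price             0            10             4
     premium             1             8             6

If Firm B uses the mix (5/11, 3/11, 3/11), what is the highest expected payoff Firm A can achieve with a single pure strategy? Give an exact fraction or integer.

86/11

low price: (8)·(5/11) + (8)·(3/11) + (0)·(3/11) = 64/11.
medium price: (10)·(5/11) + (5)·(3/11) + (7)·(3/11) = 86/11.
high price: (0)·(5/11) + (10)·(3/11) + (4)·(3/11) = 42/11.
premium: (1)·(5/11) + (8)·(3/11) + (6)·(3/11) = 47/11.
The best pure response is medium price with expected payoff 86/11.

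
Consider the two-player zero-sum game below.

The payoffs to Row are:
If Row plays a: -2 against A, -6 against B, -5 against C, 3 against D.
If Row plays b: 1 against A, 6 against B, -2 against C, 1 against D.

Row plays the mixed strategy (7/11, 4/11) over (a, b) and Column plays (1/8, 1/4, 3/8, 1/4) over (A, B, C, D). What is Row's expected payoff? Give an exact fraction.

-125/88

Against (1/8, 1/4, 3/8, 1/4), each row's expected payoff is a: -23/8; b: 9/8.
Taking the (7/11, 4/11)-weighted average: (7/11)·(-23/8) + (4/11)·(9/8) = -125/88.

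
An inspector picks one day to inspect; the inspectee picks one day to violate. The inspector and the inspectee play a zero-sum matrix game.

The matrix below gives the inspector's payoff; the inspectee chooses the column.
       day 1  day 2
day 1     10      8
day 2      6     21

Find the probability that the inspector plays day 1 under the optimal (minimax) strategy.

15/17

Row minima are 8 and 6, so the inspector's maximin is 8; column maxima are 10 and 21, so the inspectee's minimax is 10. These differ, so the equilibrium is in mixed strategies.
Let the inspector play day 1 with probability p. The inspectee is indifferent when 10p + 6(1−p) = 8p + 21(1−p), giving p = 15/17.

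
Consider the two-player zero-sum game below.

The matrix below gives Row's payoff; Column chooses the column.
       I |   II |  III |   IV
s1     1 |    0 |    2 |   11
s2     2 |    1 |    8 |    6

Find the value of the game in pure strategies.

1

Row minima: 0, 1 → Row's maximin is 1.
Column maxima: 2, 1, 8, 11 → Column's minimax is 1.
They coincide at (s2, II), so the value is 1.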